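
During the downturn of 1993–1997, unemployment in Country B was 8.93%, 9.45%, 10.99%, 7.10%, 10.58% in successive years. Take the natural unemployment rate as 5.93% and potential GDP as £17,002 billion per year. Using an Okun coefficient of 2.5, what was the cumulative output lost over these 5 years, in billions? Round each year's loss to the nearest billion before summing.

Year 1993: gap = -2.5 × (8.93 - 5.93) = -7.5%, loss ≈ 17002 × 7.5/100 ≈ 1275.
Year 1994: gap = -2.5 × (9.45 - 5.93) = -8.8%, loss ≈ 17002 × 8.8/100 ≈ 1496.
Year 1995: gap = -2.5 × (10.99 - 5.93) = -12.65%, loss ≈ 17002 × 12.65/100 ≈ 2151.
Year 1996: gap = -2.5 × (7.1 - 5.93) = -2.925%, loss ≈ 17002 × 2.925/100 ≈ 497.
Year 1997: gap = -2.5 × (10.58 - 5.93) = -11.625%, loss ≈ 17002 × 11.625/100 ≈ 1976.
Total lost output = 1275 + 1496 + 2151 + 497 + 1976 = 7395 billion.

£7,395 billion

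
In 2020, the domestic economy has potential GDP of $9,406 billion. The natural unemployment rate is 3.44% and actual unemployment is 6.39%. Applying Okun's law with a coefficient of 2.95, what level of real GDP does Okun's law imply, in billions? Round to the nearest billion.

$8,587 billion

Unemployment gap = 6.39 - 3.44 = 2.95 points, so the output gap is -2.95 × 2.95 = -8.7025%.
Actual GDP = 9406 × (1 - 8.7025/100) = 9406 × 0.912975 ≈ 8587 billion.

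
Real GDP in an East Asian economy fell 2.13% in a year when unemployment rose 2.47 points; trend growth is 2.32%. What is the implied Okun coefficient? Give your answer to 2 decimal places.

β ≈ 1.80

Growth form: g_Y = g_Y* - β × Δu, so β = (g_Y* - g_Y)/Δu.
β = (2.32 + 2.13)/2.47 = 4.45/2.47 = 1.80.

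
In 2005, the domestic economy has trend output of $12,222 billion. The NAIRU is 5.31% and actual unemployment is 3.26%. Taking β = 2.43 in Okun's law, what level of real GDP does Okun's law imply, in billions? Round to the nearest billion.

Unemployment gap = 3.26 - 5.31 = -2.05 points, so the output gap is -2.43 × (-2.05) = 4.9815%.
Actual GDP = 12222 × (1 + 4.9815/100) = 12222 × 1.049815 ≈ 12831 billion.

$12,831 billion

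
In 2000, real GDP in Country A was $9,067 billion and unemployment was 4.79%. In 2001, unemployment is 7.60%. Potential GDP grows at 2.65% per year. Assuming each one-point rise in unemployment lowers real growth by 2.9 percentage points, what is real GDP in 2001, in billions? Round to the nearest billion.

$8,568 billion

Δu = 7.6 - 4.79 = 2.81 points.
Okun's law (growth form): g_Y = g_Y* - β × Δu = 2.65 - 2.9 × (2.81) = 2.65 - 8.149 = -5.499%.
Real GDP in the next year = 9067 × (1 - 5.499/100) = 9067 × 0.94501 ≈ 8568 billion.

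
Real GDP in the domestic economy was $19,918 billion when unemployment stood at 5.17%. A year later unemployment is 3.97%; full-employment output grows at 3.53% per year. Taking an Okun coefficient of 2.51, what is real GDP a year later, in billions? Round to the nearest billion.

Δu = 3.97 - 5.17 = -1.2 points.
Okun's law (growth form): g_Y = g_Y* - β × Δu = 3.53 - 2.51 × (-1.20) = 3.53 + 3.012 = 6.542%.
Real GDP in the next year = 19918 × (1 + 6.542/100) = 19918 × 1.06542 ≈ 21221 billion.

$21,221 billion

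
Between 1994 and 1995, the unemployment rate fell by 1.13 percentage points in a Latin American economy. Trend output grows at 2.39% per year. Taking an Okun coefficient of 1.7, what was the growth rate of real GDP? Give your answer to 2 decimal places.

4.31%

Growth-rate Okun's law: g_Y = g_Y* - β × Δu.
g_Y = 2.39 - 1.7 × (-1.13) = 2.39 + 1.921 = 4.311%, i.e. 4.31% to 2 d.p.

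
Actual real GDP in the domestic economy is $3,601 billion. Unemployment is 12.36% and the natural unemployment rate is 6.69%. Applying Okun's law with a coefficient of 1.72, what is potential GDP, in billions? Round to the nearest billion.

$3,990 billion

Unemployment gap = 12.36 - 6.69 = 5.67 points, so output gap = -1.72 × 5.67 = -9.7524%.
Since Y = Y* × (1 + gap/100), Y* = 3601/0.902476 ≈ 3990 billion.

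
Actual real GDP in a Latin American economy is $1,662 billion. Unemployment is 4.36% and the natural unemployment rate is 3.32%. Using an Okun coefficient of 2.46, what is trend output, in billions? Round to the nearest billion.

Unemployment gap = 4.36 - 3.32 = 1.04 points, so output gap = -2.46 × 1.04 = -2.5584%.
Since Y = Y* × (1 + gap/100), Y* = 1662/0.974416 ≈ 1706 billion.

$1,706 billion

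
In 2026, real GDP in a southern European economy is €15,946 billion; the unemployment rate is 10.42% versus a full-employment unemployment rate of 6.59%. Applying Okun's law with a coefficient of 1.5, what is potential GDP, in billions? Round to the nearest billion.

Unemployment gap = 10.42 - 6.59 = 3.83 points, so output gap = -1.5 × 3.83 = -5.745%.
Since Y = Y* × (1 + gap/100), Y* = 15946/0.94255 ≈ 16918 billion.

€16,918 billion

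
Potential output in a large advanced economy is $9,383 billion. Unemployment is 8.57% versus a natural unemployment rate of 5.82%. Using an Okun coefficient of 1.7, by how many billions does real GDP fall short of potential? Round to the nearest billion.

Output gap = -1.7 × (8.57 - 5.82) = -1.7 × 2.75 = -4.675%.
Actual GDP ≈ 9383 × 0.95325 ≈ 8944 billion, so the shortfall is 9383 - 8944 = 439 billion.

$439 billion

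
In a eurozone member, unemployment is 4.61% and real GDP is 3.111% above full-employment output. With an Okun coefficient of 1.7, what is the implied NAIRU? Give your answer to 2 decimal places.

6.44%

From Okun's law, u - u* = -(output gap)/β = -(3.111)/1.7 = -1.83 points.
So u* = 4.61 + 1.83 = 6.44%.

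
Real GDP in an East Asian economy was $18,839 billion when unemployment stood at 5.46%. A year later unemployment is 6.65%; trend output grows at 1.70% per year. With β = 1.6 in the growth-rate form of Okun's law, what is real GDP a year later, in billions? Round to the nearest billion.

Δu = 6.65 - 5.46 = 1.19 points.
Okun's law (growth form): g_Y = g_Y* - β × Δu = 1.70 - 1.6 × (1.19) = 1.7 - 1.904 = -0.204%.
Real GDP in the next year = 18839 × (1 - 0.204/100) = 18839 × 0.99796 ≈ 18801 billion.

$18,801 billion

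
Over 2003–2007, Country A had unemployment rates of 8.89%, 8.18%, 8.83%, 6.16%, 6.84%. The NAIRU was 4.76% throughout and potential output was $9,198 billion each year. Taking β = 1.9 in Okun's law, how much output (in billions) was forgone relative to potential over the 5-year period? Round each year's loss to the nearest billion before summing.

$2,640 billion

Year 2003: gap = -1.9 × (8.89 - 4.76) = -7.847%, loss ≈ 9198 × 7.847/100 ≈ 722.
Year 2004: gap = -1.9 × (8.18 - 4.76) = -6.498%, loss ≈ 9198 × 6.498/100 ≈ 598.
Year 2005: gap = -1.9 × (8.83 - 4.76) = -7.733%, loss ≈ 9198 × 7.733/100 ≈ 711.
Year 2006: gap = -1.9 × (6.16 - 4.76) = -2.66%, loss ≈ 9198 × 2.66/100 ≈ 245.
Year 2007: gap = -1.9 × (6.84 - 4.76) = -3.952%, loss ≈ 9198 × 3.952/100 ≈ 364.
Total lost output = 722 + 598 + 711 + 245 + 364 = 2640 billion.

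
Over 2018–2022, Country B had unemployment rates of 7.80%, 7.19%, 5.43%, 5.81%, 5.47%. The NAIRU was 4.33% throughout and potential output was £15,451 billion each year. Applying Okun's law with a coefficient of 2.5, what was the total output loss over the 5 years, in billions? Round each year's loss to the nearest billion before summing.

Year 2018: gap = -2.5 × (7.8 - 4.33) = -8.675%, loss ≈ 15451 × 8.675/100 ≈ 1340.
Year 2019: gap = -2.5 × (7.19 - 4.33) = -7.15%, loss ≈ 15451 × 7.15/100 ≈ 1105.
Year 2020: gap = -2.5 × (5.43 - 4.33) = -2.75%, loss ≈ 15451 × 2.75/100 ≈ 425.
Year 2021: gap = -2.5 × (5.81 - 4.33) = -3.7%, loss ≈ 15451 × 3.7/100 ≈ 572.
Year 2022: gap = -2.5 × (5.47 - 4.33) = -2.85%, loss ≈ 15451 × 2.85/100 ≈ 440.
Total lost output = 1340 + 1105 + 425 + 572 + 440 = 3882 billion.

£3,882 billion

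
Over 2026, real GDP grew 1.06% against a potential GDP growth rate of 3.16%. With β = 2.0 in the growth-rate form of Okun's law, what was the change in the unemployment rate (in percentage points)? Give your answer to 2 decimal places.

1.05 percentage points

Growth-rate Okun's law: g_Y = g_Y* - β × Δu, so Δu = (g_Y* - g_Y)/β.
Δu = (3.16 - 1.06)/2.0 = 2.1/2.0 = 1.05 percentage points.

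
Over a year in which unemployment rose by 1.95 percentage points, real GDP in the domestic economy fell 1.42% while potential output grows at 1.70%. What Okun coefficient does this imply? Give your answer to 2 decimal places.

Growth form: g_Y = g_Y* - β × Δu, so β = (g_Y* - g_Y)/Δu.
β = (1.7 + 1.42)/1.95 = 3.12/1.95 = 1.60.

β ≈ 1.60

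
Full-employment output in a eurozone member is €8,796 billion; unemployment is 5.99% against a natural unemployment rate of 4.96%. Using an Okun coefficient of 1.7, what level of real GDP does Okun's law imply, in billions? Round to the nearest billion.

€8,642 billion

Unemployment gap = 5.99 - 4.96 = 1.03 points, so the output gap is -1.7 × 1.03 = -1.751%.
Actual GDP = 8796 × (1 - 1.751/100) = 8796 × 0.98249 ≈ 8642 billion.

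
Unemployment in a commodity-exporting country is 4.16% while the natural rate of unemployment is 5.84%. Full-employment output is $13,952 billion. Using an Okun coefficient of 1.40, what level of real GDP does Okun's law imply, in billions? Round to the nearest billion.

Unemployment gap = 4.16 - 5.84 = -1.68 points, so the output gap is -1.4 × (-1.68) = 2.352%.
Actual GDP = 13952 × (1 + 2.352/100) = 13952 × 1.02352 ≈ 14280 billion.

$14,280 billion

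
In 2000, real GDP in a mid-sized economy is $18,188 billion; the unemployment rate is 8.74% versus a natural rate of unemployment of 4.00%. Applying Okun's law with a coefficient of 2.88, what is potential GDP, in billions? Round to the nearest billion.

Unemployment gap = 8.74 - 4 = 4.74 points, so output gap = -2.88 × 4.74 = -13.6512%.
Since Y = Y* × (1 + gap/100), Y* = 18188/0.863488 ≈ 21063 billion.

$21,063 billion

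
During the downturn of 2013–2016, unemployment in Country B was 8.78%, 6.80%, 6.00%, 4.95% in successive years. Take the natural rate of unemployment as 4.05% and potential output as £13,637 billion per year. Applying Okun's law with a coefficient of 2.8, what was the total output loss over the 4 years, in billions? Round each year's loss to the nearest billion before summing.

£3,945 billion

Year 2013: gap = -2.8 × (8.78 - 4.05) = -13.244%, loss ≈ 13637 × 13.244/100 ≈ 1806.
Year 2014: gap = -2.8 × (6.8 - 4.05) = -7.7%, loss ≈ 13637 × 7.7/100 ≈ 1050.
Year 2015: gap = -2.8 × (6 - 4.05) = -5.46%, loss ≈ 13637 × 5.46/100 ≈ 745.
Year 2016: gap = -2.8 × (4.95 - 4.05) = -2.52%, loss ≈ 13637 × 2.52/100 ≈ 344.
Total lost output = 1806 + 1050 + 745 + 344 = 3945 billion.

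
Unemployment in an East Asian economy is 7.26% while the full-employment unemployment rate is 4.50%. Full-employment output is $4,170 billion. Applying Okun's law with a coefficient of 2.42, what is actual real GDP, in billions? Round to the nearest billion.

Unemployment gap = 7.26 - 4.5 = 2.76 points, so the output gap is -2.42 × 2.76 = -6.6792%.
Actual GDP = 4170 × (1 - 6.6792/100) = 4170 × 0.933208 ≈ 3891 billion.

$3,891 billion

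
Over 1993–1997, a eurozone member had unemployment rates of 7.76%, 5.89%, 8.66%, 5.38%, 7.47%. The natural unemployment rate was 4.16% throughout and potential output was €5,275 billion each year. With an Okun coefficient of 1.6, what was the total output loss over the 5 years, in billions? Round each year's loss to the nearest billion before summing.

Year 1993: gap = -1.6 × (7.76 - 4.16) = -5.76%, loss ≈ 5275 × 5.76/100 ≈ 304.
Year 1994: gap = -1.6 × (5.89 - 4.16) = -2.768%, loss ≈ 5275 × 2.768/100 ≈ 146.
Year 1995: gap = -1.6 × (8.66 - 4.16) = -7.2%, loss ≈ 5275 × 7.2/100 ≈ 380.
Year 1996: gap = -1.6 × (5.38 - 4.16) = -1.952%, loss ≈ 5275 × 1.952/100 ≈ 103.
Year 1997: gap = -1.6 × (7.47 - 4.16) = -5.296%, loss ≈ 5275 × 5.296/100 ≈ 279.
Total lost output = 304 + 146 + 380 + 103 + 279 = 1212 billion.

€1,212 billion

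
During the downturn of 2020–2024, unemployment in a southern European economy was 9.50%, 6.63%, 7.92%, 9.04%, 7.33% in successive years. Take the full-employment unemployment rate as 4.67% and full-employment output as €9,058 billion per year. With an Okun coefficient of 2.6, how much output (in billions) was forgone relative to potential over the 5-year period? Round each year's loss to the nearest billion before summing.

Year 2020: gap = -2.6 × (9.5 - 4.67) = -12.558%, loss ≈ 9058 × 12.558/100 ≈ 1138.
Year 2021: gap = -2.6 × (6.63 - 4.67) = -5.096%, loss ≈ 9058 × 5.096/100 ≈ 462.
Year 2022: gap = -2.6 × (7.92 - 4.67) = -8.45%, loss ≈ 9058 × 8.45/100 ≈ 765.
Year 2023: gap = -2.6 × (9.04 - 4.67) = -11.362%, loss ≈ 9058 × 11.362/100 ≈ 1029.
Year 2024: gap = -2.6 × (7.33 - 4.67) = -6.916%, loss ≈ 9058 × 6.916/100 ≈ 626.
Total lost output = 1138 + 462 + 765 + 1029 + 626 = 4020 billion.

€4,020 billion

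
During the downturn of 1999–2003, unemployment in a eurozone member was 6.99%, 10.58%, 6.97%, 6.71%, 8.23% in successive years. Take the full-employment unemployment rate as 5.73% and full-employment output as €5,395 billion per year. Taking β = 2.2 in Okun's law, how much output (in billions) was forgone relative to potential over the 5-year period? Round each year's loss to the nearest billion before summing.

Year 1999: gap = -2.2 × (6.99 - 5.73) = -2.772%, loss ≈ 5395 × 2.772/100 ≈ 150.
Year 2000: gap = -2.2 × (10.58 - 5.73) = -10.67%, loss ≈ 5395 × 10.67/100 ≈ 576.
Year 2001: gap = -2.2 × (6.97 - 5.73) = -2.728%, loss ≈ 5395 × 2.728/100 ≈ 147.
Year 2002: gap = -2.2 × (6.71 - 5.73) = -2.156%, loss ≈ 5395 × 2.156/100 ≈ 116.
Year 2003: gap = -2.2 × (8.23 - 5.73) = -5.5%, loss ≈ 5395 × 5.5/100 ≈ 297.
Total lost output = 150 + 576 + 147 + 116 + 297 = 1286 billion.

€1,286 billion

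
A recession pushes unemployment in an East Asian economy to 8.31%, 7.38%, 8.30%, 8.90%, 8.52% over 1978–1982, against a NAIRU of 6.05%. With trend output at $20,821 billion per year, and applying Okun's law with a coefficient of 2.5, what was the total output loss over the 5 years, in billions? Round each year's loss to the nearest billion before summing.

$5,808 billion

Year 1978: gap = -2.5 × (8.31 - 6.05) = -5.65%, loss ≈ 20821 × 5.65/100 ≈ 1176.
Year 1979: gap = -2.5 × (7.38 - 6.05) = -3.325%, loss ≈ 20821 × 3.325/100 ≈ 692.
Year 1980: gap = -2.5 × (8.3 - 6.05) = -5.625%, loss ≈ 20821 × 5.625/100 ≈ 1171.
Year 1981: gap = -2.5 × (8.9 - 6.05) = -7.125%, loss ≈ 20821 × 7.125/100 ≈ 1483.
Year 1982: gap = -2.5 × (8.52 - 6.05) = -6.175%, loss ≈ 20821 × 6.175/100 ≈ 1286.
Total lost output = 1176 + 692 + 1171 + 1483 + 1286 = 5808 billion.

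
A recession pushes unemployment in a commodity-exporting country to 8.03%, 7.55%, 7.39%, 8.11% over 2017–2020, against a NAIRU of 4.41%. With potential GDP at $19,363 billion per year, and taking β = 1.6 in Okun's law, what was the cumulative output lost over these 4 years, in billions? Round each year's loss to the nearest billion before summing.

Year 2017: gap = -1.6 × (8.03 - 4.41) = -5.792%, loss ≈ 19363 × 5.792/100 ≈ 1122.
Year 2018: gap = -1.6 × (7.55 - 4.41) = -5.024%, loss ≈ 19363 × 5.024/100 ≈ 973.
Year 2019: gap = -1.6 × (7.39 - 4.41) = -4.768%, loss ≈ 19363 × 4.768/100 ≈ 923.
Year 2020: gap = -1.6 × (8.11 - 4.41) = -5.92%, loss ≈ 19363 × 5.92/100 ≈ 1146.
Total lost output = 1122 + 973 + 923 + 1146 = 4164 billion.

$4,164 billion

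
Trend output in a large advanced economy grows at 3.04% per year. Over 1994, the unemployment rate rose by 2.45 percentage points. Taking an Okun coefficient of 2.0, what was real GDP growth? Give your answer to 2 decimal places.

-1.86%

Growth-rate Okun's law: g_Y = g_Y* - β × Δu.
g_Y = 3.04 - 2.0 × (2.45) = 3.04 - 4.9 = -1.86%, i.e. -1.86% to 2 d.p.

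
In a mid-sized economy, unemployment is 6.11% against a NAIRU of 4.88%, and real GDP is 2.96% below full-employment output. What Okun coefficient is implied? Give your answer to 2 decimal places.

β ≈ 2.41

Okun's law: output gap = -β × (u - u*).
-2.96 = -β × (6.11 - 4.88) = -β × 1.23, so β = 2.96/1.23 = 2.41.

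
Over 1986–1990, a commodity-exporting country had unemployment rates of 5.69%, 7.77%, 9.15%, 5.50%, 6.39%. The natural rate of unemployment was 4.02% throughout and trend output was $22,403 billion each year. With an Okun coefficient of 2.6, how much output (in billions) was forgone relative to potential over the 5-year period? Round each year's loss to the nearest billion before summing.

$8,387 billion

Year 1986: gap = -2.6 × (5.69 - 4.02) = -4.342%, loss ≈ 22403 × 4.342/100 ≈ 973.
Year 1987: gap = -2.6 × (7.77 - 4.02) = -9.75%, loss ≈ 22403 × 9.75/100 ≈ 2184.
Year 1988: gap = -2.6 × (9.15 - 4.02) = -13.338%, loss ≈ 22403 × 13.338/100 ≈ 2988.
Year 1989: gap = -2.6 × (5.5 - 4.02) = -3.848%, loss ≈ 22403 × 3.848/100 ≈ 862.
Year 1990: gap = -2.6 × (6.39 - 4.02) = -6.162%, loss ≈ 22403 × 6.162/100 ≈ 1380.
Total lost output = 973 + 2184 + 2988 + 862 + 1380 = 8387 billion.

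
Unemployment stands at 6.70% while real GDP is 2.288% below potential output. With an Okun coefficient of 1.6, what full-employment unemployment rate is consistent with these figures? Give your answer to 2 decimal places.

From Okun's law, u - u* = -(output gap)/β = -(-2.288)/1.6 = 1.43 points.
So u* = 6.7 - 1.43 = 5.27%.

5.27%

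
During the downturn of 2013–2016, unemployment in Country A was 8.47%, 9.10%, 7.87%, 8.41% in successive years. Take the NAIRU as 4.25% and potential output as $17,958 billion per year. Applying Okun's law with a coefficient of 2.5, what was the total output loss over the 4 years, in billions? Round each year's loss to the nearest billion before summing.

Year 2013: gap = -2.5 × (8.47 - 4.25) = -10.55%, loss ≈ 17958 × 10.55/100 ≈ 1895.
Year 2014: gap = -2.5 × (9.1 - 4.25) = -12.125%, loss ≈ 17958 × 12.125/100 ≈ 2177.
Year 2015: gap = -2.5 × (7.87 - 4.25) = -9.05%, loss ≈ 17958 × 9.05/100 ≈ 1625.
Year 2016: gap = -2.5 × (8.41 - 4.25) = -10.4%, loss ≈ 17958 × 10.4/100 ≈ 1868.
Total lost output = 1895 + 2177 + 1625 + 1868 = 7565 billion.

$7,565 billion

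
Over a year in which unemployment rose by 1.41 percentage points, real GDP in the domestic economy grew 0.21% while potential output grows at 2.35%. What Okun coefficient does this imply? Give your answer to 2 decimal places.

β ≈ 1.52

Growth form: g_Y = g_Y* - β × Δu, so β = (g_Y* - g_Y)/Δu.
β = (2.35 - 0.21)/1.41 = 2.14/1.41 = 1.52.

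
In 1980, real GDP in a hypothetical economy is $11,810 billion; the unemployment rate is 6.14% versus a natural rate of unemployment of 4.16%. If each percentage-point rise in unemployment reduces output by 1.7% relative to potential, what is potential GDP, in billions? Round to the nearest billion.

$12,221 billion

Unemployment gap = 6.14 - 4.16 = 1.98 points, so output gap = -1.7 × 1.98 = -3.366%.
Since Y = Y* × (1 + gap/100), Y* = 11810/0.96634 ≈ 12221 billion.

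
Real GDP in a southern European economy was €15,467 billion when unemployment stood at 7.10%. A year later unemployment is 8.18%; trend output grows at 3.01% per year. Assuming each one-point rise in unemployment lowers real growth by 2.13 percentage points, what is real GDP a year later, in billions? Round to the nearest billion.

Δu = 8.18 - 7.1 = 1.08 points.
Okun's law (growth form): g_Y = g_Y* - β × Δu = 3.01 - 2.13 × (1.08) = 3.01 - 2.3004 = 0.7096%.
Real GDP in the next year = 15467 × (1 + 0.7096/100) = 15467 × 1.007096 ≈ 15577 billion.

€15,577 billion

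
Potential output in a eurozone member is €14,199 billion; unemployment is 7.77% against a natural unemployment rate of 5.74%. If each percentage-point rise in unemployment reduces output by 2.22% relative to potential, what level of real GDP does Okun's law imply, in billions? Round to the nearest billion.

Unemployment gap = 7.77 - 5.74 = 2.03 points, so the output gap is -2.22 × 2.03 = -4.5066%.
Actual GDP = 14199 × (1 - 4.5066/100) = 14199 × 0.954934 ≈ 13559 billion.

€13,559 billion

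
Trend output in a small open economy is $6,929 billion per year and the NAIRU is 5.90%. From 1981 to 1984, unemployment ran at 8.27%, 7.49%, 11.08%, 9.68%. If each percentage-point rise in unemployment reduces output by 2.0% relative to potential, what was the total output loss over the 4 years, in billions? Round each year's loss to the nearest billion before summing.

Year 1981: gap = -2.0 × (8.27 - 5.9) = -4.74%, loss ≈ 6929 × 4.74/100 ≈ 328.
Year 1982: gap = -2.0 × (7.49 - 5.9) = -3.18%, loss ≈ 6929 × 3.18/100 ≈ 220.
Year 1983: gap = -2.0 × (11.08 - 5.9) = -10.36%, loss ≈ 6929 × 10.36/100 ≈ 718.
Year 1984: gap = -2.0 × (9.68 - 5.9) = -7.56%, loss ≈ 6929 × 7.56/100 ≈ 524.
Total lost output = 328 + 220 + 718 + 524 = 1790 billion.

$1,790 billion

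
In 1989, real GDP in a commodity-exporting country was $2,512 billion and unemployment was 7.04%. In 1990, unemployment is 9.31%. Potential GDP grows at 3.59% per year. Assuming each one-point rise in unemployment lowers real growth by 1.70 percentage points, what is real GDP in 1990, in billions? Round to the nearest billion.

Δu = 9.31 - 7.04 = 2.27 points.
Okun's law (growth form): g_Y = g_Y* - β × Δu = 3.59 - 1.70 × (2.27) = 3.59 - 3.859 = -0.269%.
Real GDP in the next year = 2512 × (1 - 0.269/100) = 2512 × 0.99731 ≈ 2505 billion.

$2,505 billion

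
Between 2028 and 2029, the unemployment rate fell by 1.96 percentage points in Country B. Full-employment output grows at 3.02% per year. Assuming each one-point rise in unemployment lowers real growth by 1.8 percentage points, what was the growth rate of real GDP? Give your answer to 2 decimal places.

6.55%

Growth-rate Okun's law: g_Y = g_Y* - β × Δu.
g_Y = 3.02 - 1.8 × (-1.96) = 3.02 + 3.528 = 6.548%, i.e. 6.55% to 2 d.p.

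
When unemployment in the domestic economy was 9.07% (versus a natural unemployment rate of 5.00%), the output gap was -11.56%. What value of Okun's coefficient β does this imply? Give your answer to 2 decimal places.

β ≈ 2.84

Okun's law: output gap = -β × (u - u*).
-11.56 = -β × (9.07 - 5) = -β × 4.07, so β = 11.56/4.07 = 2.84.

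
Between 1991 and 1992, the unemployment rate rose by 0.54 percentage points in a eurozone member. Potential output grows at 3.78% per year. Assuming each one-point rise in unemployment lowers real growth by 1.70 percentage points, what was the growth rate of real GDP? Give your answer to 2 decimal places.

2.86%

Growth-rate Okun's law: g_Y = g_Y* - β × Δu.
g_Y = 3.78 - 1.70 × (0.54) = 3.78 - 0.918 = 2.862%, i.e. 2.86% to 2 d.p.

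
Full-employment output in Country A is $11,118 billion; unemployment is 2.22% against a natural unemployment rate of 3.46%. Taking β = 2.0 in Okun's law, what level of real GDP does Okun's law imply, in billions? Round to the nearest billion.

$11,394 billion

Unemployment gap = 2.22 - 3.46 = -1.24 points, so the output gap is -2 × (-1.24) = 2.48%.
Actual GDP = 11118 × (1 + 2.48/100) = 11118 × 1.0248 ≈ 11394 billion.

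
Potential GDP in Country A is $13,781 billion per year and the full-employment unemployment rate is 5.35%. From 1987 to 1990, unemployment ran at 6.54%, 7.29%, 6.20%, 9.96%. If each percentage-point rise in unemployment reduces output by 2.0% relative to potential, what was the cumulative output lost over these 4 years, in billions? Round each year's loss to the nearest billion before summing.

$2,368 billion

Year 1987: gap = -2.0 × (6.54 - 5.35) = -2.38%, loss ≈ 13781 × 2.38/100 ≈ 328.
Year 1988: gap = -2.0 × (7.29 - 5.35) = -3.88%, loss ≈ 13781 × 3.88/100 ≈ 535.
Year 1989: gap = -2.0 × (6.2 - 5.35) = -1.7%, loss ≈ 13781 × 1.7/100 ≈ 234.
Year 1990: gap = -2.0 × (9.96 - 5.35) = -9.22%, loss ≈ 13781 × 9.22/100 ≈ 1271.
Total lost output = 328 + 535 + 234 + 1271 = 2368 billion.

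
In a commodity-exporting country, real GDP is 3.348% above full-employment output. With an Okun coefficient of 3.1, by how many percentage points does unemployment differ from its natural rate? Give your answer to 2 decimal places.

Okun's law: output gap = -β × (u - u*), so u - u* = -(output gap)/β.
u - u* = -(3.348)/3.1 = -1.08 percentage points.

-1.08 percentage points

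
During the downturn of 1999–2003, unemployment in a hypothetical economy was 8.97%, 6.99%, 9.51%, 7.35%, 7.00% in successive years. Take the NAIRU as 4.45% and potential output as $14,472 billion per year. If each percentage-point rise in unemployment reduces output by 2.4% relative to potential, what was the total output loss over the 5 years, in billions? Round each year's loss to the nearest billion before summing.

Year 1999: gap = -2.4 × (8.97 - 4.45) = -10.848%, loss ≈ 14472 × 10.848/100 ≈ 1570.
Year 2000: gap = -2.4 × (6.99 - 4.45) = -6.096%, loss ≈ 14472 × 6.096/100 ≈ 882.
Year 2001: gap = -2.4 × (9.51 - 4.45) = -12.144%, loss ≈ 14472 × 12.144/100 ≈ 1757.
Year 2002: gap = -2.4 × (7.35 - 4.45) = -6.96%, loss ≈ 14472 × 6.96/100 ≈ 1007.
Year 2003: gap = -2.4 × (7 - 4.45) = -6.12%, loss ≈ 14472 × 6.12/100 ≈ 886.
Total lost output = 1570 + 882 + 1757 + 1007 + 886 = 6102 billion.

$6,102 billion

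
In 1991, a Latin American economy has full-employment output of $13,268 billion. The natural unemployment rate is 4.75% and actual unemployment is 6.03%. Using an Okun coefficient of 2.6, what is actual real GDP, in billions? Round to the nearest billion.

Unemployment gap = 6.03 - 4.75 = 1.28 points, so the output gap is -2.6 × 1.28 = -3.328%.
Actual GDP = 13268 × (1 - 3.328/100) = 13268 × 0.96672 ≈ 12826 billion.

$12,826 billion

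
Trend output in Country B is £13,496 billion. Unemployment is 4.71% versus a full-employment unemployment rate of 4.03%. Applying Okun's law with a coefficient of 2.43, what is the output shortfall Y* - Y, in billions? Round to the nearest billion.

£223 billion

Output gap = -2.43 × (4.71 - 4.03) = -2.43 × 0.68 = -1.6524%.
Actual GDP ≈ 13496 × 0.983476 ≈ 13273 billion, so the shortfall is 13496 - 13273 = 223 billion.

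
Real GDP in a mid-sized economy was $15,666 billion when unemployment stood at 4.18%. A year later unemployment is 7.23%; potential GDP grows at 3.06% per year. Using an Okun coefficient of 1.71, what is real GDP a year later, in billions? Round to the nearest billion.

$15,328 billion

Δu = 7.23 - 4.18 = 3.05 points.
Okun's law (growth form): g_Y = g_Y* - β × Δu = 3.06 - 1.71 × (3.05) = 3.06 - 5.2155 = -2.1555%.
Real GDP in the next year = 15666 × (1 - 2.1555/100) = 15666 × 0.978445 ≈ 15328 billion.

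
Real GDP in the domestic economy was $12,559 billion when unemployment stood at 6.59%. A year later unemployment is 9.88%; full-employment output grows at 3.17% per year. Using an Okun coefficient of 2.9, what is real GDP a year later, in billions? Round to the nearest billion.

Δu = 9.88 - 6.59 = 3.29 points.
Okun's law (growth form): g_Y = g_Y* - β × Δu = 3.17 - 2.9 × (3.29) = 3.17 - 9.541 = -6.371%.
Real GDP in the next year = 12559 × (1 - 6.371/100) = 12559 × 0.93629 ≈ 11759 billion.

$11,759 billion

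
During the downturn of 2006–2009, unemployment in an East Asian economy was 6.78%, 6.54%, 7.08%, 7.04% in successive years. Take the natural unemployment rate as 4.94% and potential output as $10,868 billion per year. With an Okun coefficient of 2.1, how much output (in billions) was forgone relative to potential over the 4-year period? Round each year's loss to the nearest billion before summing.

Year 2006: gap = -2.1 × (6.78 - 4.94) = -3.864%, loss ≈ 10868 × 3.864/100 ≈ 420.
Year 2007: gap = -2.1 × (6.54 - 4.94) = -3.36%, loss ≈ 10868 × 3.36/100 ≈ 365.
Year 2008: gap = -2.1 × (7.08 - 4.94) = -4.494%, loss ≈ 10868 × 4.494/100 ≈ 488.
Year 2009: gap = -2.1 × (7.04 - 4.94) = -4.41%, loss ≈ 10868 × 4.41/100 ≈ 479.
Total lost output = 420 + 365 + 488 + 479 = 1752 billion.

$1,752 billion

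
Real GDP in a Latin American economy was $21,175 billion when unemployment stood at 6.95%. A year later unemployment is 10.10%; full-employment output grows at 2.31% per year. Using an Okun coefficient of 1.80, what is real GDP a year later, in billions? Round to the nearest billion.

Δu = 10.1 - 6.95 = 3.15 points.
Okun's law (growth form): g_Y = g_Y* - β × Δu = 2.31 - 1.80 × (3.15) = 2.31 - 5.67 = -3.36%.
Real GDP in the next year = 21175 × (1 - 3.36/100) = 21175 × 0.9664 ≈ 20464 billion.

$20,464 billion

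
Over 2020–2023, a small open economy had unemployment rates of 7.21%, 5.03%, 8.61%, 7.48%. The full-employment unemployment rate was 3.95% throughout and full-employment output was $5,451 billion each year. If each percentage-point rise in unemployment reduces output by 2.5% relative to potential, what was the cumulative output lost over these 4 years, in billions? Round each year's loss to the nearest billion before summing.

$1,707 billion

Year 2020: gap = -2.5 × (7.21 - 3.95) = -8.15%, loss ≈ 5451 × 8.15/100 ≈ 444.
Year 2021: gap = -2.5 × (5.03 - 3.95) = -2.7%, loss ≈ 5451 × 2.7/100 ≈ 147.
Year 2022: gap = -2.5 × (8.61 - 3.95) = -11.65%, loss ≈ 5451 × 11.65/100 ≈ 635.
Year 2023: gap = -2.5 × (7.48 - 3.95) = -8.825%, loss ≈ 5451 × 8.825/100 ≈ 481.
Total lost output = 444 + 147 + 635 + 481 = 1707 billion.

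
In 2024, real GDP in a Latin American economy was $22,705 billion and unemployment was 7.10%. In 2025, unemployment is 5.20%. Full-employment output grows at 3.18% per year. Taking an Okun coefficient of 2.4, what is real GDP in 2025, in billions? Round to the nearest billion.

Δu = 5.2 - 7.1 = -1.9 points.
Okun's law (growth form): g_Y = g_Y* - β × Δu = 3.18 - 2.4 × (-1.90) = 3.18 + 4.56 = 7.74%.
Real GDP in the next year = 22705 × (1 + 7.74/100) = 22705 × 1.0774 ≈ 24462 billion.

$24,462 billion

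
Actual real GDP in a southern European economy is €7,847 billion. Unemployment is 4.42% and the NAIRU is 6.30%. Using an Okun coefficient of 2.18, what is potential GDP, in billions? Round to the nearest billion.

€7,538 billion

Unemployment gap = 4.42 - 6.3 = -1.88 points, so output gap = -2.18 × (-1.88) = 4.0984%.
Since Y = Y* × (1 + gap/100), Y* = 7847/1.040984 ≈ 7538 billion.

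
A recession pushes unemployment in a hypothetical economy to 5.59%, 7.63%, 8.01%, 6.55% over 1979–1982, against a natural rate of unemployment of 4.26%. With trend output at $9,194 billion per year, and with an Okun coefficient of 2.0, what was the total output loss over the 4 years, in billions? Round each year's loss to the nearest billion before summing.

Year 1979: gap = -2.0 × (5.59 - 4.26) = -2.66%, loss ≈ 9194 × 2.66/100 ≈ 245.
Year 1980: gap = -2.0 × (7.63 - 4.26) = -6.74%, loss ≈ 9194 × 6.74/100 ≈ 620.
Year 1981: gap = -2.0 × (8.01 - 4.26) = -7.5%, loss ≈ 9194 × 7.5/100 ≈ 690.
Year 1982: gap = -2.0 × (6.55 - 4.26) = -4.58%, loss ≈ 9194 × 4.58/100 ≈ 421.
Total lost output = 245 + 620 + 690 + 421 = 1976 billion.

$1,976 billion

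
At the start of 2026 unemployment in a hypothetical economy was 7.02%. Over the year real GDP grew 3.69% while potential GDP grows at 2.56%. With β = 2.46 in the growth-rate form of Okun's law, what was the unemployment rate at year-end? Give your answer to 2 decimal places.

Growth-rate Okun's law: g_Y = g_Y* - β × Δu, so Δu = (g_Y* - g_Y)/β.
Δu = (2.56 - 3.69)/2.46 = -1.13/2.46 = -0.46 percentage points.
Year-end unemployment = 7.02 - 0.46 = 6.56%.

6.56%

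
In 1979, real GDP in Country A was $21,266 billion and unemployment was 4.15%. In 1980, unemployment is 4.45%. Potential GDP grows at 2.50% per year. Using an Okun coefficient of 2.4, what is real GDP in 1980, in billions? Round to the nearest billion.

$21,645 billion

Δu = 4.45 - 4.15 = 0.3 points.
Okun's law (growth form): g_Y = g_Y* - β × Δu = 2.50 - 2.4 × (0.30) = 2.5 - 0.72 = 1.78%.
Real GDP in the next year = 21266 × (1 + 1.78/100) = 21266 × 1.0178 ≈ 21645 billion.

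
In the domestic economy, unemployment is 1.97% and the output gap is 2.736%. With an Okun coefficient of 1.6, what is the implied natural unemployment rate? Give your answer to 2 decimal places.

3.68%

From Okun's law, u - u* = -(output gap)/β = -(2.736)/1.6 = -1.71 points.
So u* = 1.97 + 1.71 = 3.68%.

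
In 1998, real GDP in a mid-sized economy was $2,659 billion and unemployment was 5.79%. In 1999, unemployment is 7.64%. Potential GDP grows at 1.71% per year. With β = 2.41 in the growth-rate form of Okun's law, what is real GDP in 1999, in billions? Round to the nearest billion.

$2,586 billion

Δu = 7.64 - 5.79 = 1.85 points.
Okun's law (growth form): g_Y = g_Y* - β × Δu = 1.71 - 2.41 × (1.85) = 1.71 - 4.4585 = -2.7485%.
Real GDP in the next year = 2659 × (1 - 2.7485/100) = 2659 × 0.972515 ≈ 2586 billion.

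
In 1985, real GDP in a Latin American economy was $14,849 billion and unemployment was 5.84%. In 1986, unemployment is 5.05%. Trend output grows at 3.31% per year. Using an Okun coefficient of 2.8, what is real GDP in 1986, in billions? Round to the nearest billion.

Δu = 5.05 - 5.84 = -0.79 points.
Okun's law (growth form): g_Y = g_Y* - β × Δu = 3.31 - 2.8 × (-0.79) = 3.31 + 2.212 = 5.522%.
Real GDP in the next year = 14849 × (1 + 5.522/100) = 14849 × 1.05522 ≈ 15669 billion.

$15,669 billion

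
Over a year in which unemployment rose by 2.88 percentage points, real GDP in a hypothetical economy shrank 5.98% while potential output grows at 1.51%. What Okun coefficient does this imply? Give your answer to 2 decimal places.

Growth form: g_Y = g_Y* - β × Δu, so β = (g_Y* - g_Y)/Δu.
β = (1.51 + 5.98)/2.88 = 7.49/2.88 = 2.60.

β ≈ 2.60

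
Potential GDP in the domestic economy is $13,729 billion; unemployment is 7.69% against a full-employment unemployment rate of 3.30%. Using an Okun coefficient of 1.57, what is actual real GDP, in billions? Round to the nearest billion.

$12,783 billion

Unemployment gap = 7.69 - 3.3 = 4.39 points, so the output gap is -1.57 × 4.39 = -6.8923%.
Actual GDP = 13729 × (1 - 6.8923/100) = 13729 × 0.931077 ≈ 12783 billion.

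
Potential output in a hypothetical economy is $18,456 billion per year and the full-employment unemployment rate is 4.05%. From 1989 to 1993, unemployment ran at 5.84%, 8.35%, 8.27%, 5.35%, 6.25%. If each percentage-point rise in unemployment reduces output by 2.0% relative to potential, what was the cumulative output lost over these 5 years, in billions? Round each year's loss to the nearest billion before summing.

Year 1989: gap = -2.0 × (5.84 - 4.05) = -3.58%, loss ≈ 18456 × 3.58/100 ≈ 661.
Year 1990: gap = -2.0 × (8.35 - 4.05) = -8.6%, loss ≈ 18456 × 8.6/100 ≈ 1587.
Year 1991: gap = -2.0 × (8.27 - 4.05) = -8.44%, loss ≈ 18456 × 8.44/100 ≈ 1558.
Year 1992: gap = -2.0 × (5.35 - 4.05) = -2.6%, loss ≈ 18456 × 2.6/100 ≈ 480.
Year 1993: gap = -2.0 × (6.25 - 4.05) = -4.4%, loss ≈ 18456 × 4.4/100 ≈ 812.
Total lost output = 661 + 1587 + 1558 + 480 + 812 = 5098 billion.

$5,098 billion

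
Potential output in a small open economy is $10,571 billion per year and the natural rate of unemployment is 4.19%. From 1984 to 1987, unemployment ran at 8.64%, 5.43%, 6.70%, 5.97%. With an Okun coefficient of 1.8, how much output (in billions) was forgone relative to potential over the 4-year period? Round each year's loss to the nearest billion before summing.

Year 1984: gap = -1.8 × (8.64 - 4.19) = -8.01%, loss ≈ 10571 × 8.01/100 ≈ 847.
Year 1985: gap = -1.8 × (5.43 - 4.19) = -2.232%, loss ≈ 10571 × 2.232/100 ≈ 236.
Year 1986: gap = -1.8 × (6.7 - 4.19) = -4.518%, loss ≈ 10571 × 4.518/100 ≈ 478.
Year 1987: gap = -1.8 × (5.97 - 4.19) = -3.204%, loss ≈ 10571 × 3.204/100 ≈ 339.
Total lost output = 847 + 236 + 478 + 339 = 1900 billion.

$1,900 billion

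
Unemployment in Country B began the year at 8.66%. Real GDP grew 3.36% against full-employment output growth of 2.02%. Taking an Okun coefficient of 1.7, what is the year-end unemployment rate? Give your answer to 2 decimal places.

Growth-rate Okun's law: g_Y = g_Y* - β × Δu, so Δu = (g_Y* - g_Y)/β.
Δu = (2.02 - 3.36)/1.7 = -1.34/1.7 = -0.79 percentage points.
Year-end unemployment = 8.66 - 0.79 = 7.87%.

7.87%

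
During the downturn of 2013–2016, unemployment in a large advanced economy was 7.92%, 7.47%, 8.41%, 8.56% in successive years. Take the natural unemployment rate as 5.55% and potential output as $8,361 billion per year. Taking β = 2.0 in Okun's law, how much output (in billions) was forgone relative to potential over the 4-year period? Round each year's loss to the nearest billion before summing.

$1,698 billion

Year 2013: gap = -2.0 × (7.92 - 5.55) = -4.74%, loss ≈ 8361 × 4.74/100 ≈ 396.
Year 2014: gap = -2.0 × (7.47 - 5.55) = -3.84%, loss ≈ 8361 × 3.84/100 ≈ 321.
Year 2015: gap = -2.0 × (8.41 - 5.55) = -5.72%, loss ≈ 8361 × 5.72/100 ≈ 478.
Year 2016: gap = -2.0 × (8.56 - 5.55) = -6.02%, loss ≈ 8361 × 6.02/100 ≈ 503.
Total lost output = 396 + 321 + 478 + 503 = 1698 billion.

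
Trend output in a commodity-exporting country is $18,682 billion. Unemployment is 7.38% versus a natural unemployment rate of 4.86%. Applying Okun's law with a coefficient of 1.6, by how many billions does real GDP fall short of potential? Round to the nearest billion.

Output gap = -1.6 × (7.38 - 4.86) = -1.6 × 2.52 = -4.032%.
Actual GDP ≈ 18682 × 0.95968 ≈ 17929 billion, so the shortfall is 18682 - 17929 = 753 billion.

$753 billion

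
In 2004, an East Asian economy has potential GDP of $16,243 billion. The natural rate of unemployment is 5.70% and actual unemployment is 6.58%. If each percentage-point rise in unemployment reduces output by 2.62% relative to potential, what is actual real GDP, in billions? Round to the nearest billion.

Unemployment gap = 6.58 - 5.7 = 0.88 points, so the output gap is -2.62 × 0.88 = -2.3056%.
Actual GDP = 16243 × (1 - 2.3056/100) = 16243 × 0.976944 ≈ 15869 billion.

$15,869 billion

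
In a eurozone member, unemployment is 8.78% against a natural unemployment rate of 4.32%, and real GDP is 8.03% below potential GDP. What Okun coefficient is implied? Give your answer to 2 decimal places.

β ≈ 1.80

Okun's law: output gap = -β × (u - u*).
-8.03 = -β × (8.78 - 4.32) = -β × 4.46, so β = 8.03/4.46 = 1.80.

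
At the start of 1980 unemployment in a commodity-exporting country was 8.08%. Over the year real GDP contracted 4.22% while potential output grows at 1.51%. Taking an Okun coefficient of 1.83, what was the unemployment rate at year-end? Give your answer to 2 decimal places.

11.21%

Growth-rate Okun's law: g_Y = g_Y* - β × Δu, so Δu = (g_Y* - g_Y)/β.
Δu = (1.51 + 4.22)/1.83 = 5.73/1.83 = 3.13 percentage points.
Year-end unemployment = 8.08 + 3.13 = 11.21%.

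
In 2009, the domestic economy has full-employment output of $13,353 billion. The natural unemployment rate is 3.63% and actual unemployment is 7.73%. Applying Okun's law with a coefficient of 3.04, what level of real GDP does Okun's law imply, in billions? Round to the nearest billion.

$11,689 billion

Unemployment gap = 7.73 - 3.63 = 4.1 points, so the output gap is -3.04 × 4.1 = -12.464%.
Actual GDP = 13353 × (1 - 12.464/100) = 13353 × 0.87536 ≈ 11689 billion.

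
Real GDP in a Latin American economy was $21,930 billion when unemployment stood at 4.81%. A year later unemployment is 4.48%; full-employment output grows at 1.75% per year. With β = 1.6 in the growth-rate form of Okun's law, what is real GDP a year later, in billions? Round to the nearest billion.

$22,430 billion

Δu = 4.48 - 4.81 = -0.33 points.
Okun's law (growth form): g_Y = g_Y* - β × Δu = 1.75 - 1.6 × (-0.33) = 1.75 + 0.528 = 2.278%.
Real GDP in the next year = 21930 × (1 + 2.278/100) = 21930 × 1.02278 ≈ 22430 billion.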